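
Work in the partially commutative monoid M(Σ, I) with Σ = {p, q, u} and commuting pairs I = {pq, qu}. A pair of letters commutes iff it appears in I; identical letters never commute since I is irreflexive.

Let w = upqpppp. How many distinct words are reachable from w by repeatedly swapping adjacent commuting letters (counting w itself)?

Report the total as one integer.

0(u) covers ∅
1(p) covers 0:u
2(q) covers ∅
3(p) covers 1:p
4(p) covers 3:p
5(p) covers 4:p
6(p) covers 5:p
floor of heap: 0:u, 2:q
completions by unplaced set U, small U first (add the entries for U minus each lowest piece of U):
  |U|=1: {2}:1  {6}:1
  |U|=2: {2,6}:2  {5,6}:1
  |U|=3: {2,5,6}:3  {4,5,6}:1
  |U|=4: {2,4,5,6}:4  {3,4,5,6}:1
  |U|=5: {1,3,4,5,6}:1  {2,3,4,5,6}:5
  start at 0(u): 6
  start at 2(q): 1
sum over floor = 7

7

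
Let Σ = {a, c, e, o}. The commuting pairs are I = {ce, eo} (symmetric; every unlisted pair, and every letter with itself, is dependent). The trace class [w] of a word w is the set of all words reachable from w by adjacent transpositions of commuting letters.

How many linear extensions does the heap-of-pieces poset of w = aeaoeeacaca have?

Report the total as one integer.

3

piece 0:a — minimal
piece 1:e rests on {0:a}
piece 2:a rests on {1:e}
piece 3:o rests on {2:a}
piece 4:e rests on {2:a}
piece 5:e rests on {4:e}
piece 6:a rests on {3:o, 5:e}
piece 7:c rests on {6:a}
piece 8:a rests on {7:c}
piece 9:c rests on {8:a}
piece 10:a rests on {9:c}
minimal pieces: {0:a}
ways to finish when only these pieces remain (= sum over removing one remaining piece with nothing left below it):
  1 left: {10}→1
  2 left: {9,10}→1
  3 left: {8,9,10}→1
  4 left: {7,8,9,10}→1
  5 left: {6,7,8,9,10}→1
  6 left: {3,6,7,8,9,10}→1  {5,6,7,8,9,10}→1
  7 left: {3,5,6,7,8,9,10}→2  {4,5,6,7,8,9,10}→1
  8 left: {3,4,5,6,7,8,9,10}→3
  9 left: {2,3,4,5,6,7,8,9,10}→3
  placing 0:a first → 3 extensions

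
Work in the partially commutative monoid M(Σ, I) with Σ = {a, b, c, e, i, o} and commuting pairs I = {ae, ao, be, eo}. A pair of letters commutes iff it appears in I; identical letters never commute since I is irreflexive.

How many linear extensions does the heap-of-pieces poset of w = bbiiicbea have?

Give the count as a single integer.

3

piece 0:b — minimal
piece 1:b rests on {0:b}
piece 2:i rests on {1:b}
piece 3:i rests on {2:i}
piece 4:i rests on {3:i}
piece 5:c rests on {4:i}
piece 6:b rests on {5:c}
piece 7:e rests on {5:c}
piece 8:a rests on {6:b}
minimal pieces: {0:b}
ways to finish when only these pieces remain (= sum over removing one remaining piece with nothing left below it):
  1 left: {7}→1  {8}→1
  2 left: {6,8}→1  {7,8}→2
  3 left: {6,7,8}→3
  4 left: {5,6,7,8}→3
  5 left: {4,5,6,7,8}→3
  6 left: {3,4,5,6,7,8}→3
  7 left: {2,3,4,5,6,7,8}→3
  placing 0:b first → 3 extensions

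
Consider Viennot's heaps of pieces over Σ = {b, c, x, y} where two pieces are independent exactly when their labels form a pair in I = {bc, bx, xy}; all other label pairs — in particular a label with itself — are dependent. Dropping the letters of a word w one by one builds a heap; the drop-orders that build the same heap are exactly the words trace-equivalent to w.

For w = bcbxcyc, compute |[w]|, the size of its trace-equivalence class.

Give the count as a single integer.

#0=b has no predecessor
#1=c has no predecessor
#2=b depends on [0:b]
#3=x depends on [1:c]
#4=c depends on [3:x]
#5=y depends on [2:b, 4:c]
#6=c depends on [5:y]
sources: [0:b, 1:c]
N(rest) = Σ N(rest − s) over sources s of rest; N(one piece) = 1:
  size 1 → [6]=1
  size 2 → [5,6]=1
  size 3 → [2,5,6]=1  [4,5,6]=1
  size 4 → [0,2,5,6]=1  [2,4,5,6]=2  [3,4,5,6]=1
  size 5 → [0,2,4,5,6]=3  [1,3,4,5,6]=1  [2,3,4,5,6]=3
  first=0(b) contributes 4
  first=1(c) contributes 6
|[w]| = 10

10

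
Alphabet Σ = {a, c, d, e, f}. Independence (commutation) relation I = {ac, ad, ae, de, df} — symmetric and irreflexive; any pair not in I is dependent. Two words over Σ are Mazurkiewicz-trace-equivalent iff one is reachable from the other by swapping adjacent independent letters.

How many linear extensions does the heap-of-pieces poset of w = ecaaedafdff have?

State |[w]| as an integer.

piece 0:e — minimal
piece 1:c rests on {0:e}
piece 2:a — minimal
piece 3:a rests on {2:a}
piece 4:e rests on {1:c}
piece 5:d rests on {1:c}
piece 6:a rests on {3:a}
piece 7:f rests on {4:e, 6:a}
piece 8:d rests on {5:d}
piece 9:f rests on {7:f}
piece 10:f rests on {9:f}
minimal pieces: {0:e, 2:a}
ways to finish when only these pieces remain (= sum over removing one remaining piece with nothing left below it):
  1 left: {8}→1  {10}→1
  2 left: {5,8}→1  {8,10}→2  {9,10}→1
  3 left: {5,8,10}→3  {7,9,10}→1  {8,9,10}→3
  4 left: {4,7,9,10}→1  {5,8,9,10}→6  {6,7,9,10}→1  {7,8,9,10}→4
  5 left: {3,6,7,9,10}→1  {4,6,7,9,10}→2  {4,7,8,9,10}→5  {5,7,8,9,10}→10  {6,7,8,9,10}→5
  6 left: {2,3,6,7,9,10}→1  {3,4,6,7,9,10}→3  {3,6,7,8,9,10}→6  {4,5,7,8,9,10}→15  {4,6,7,8,9,10}→12  {5,6,7,8,9,10}→15
  7 left: {1,4,5,7,8,9,10}→15  {2,3,4,6,7,9,10}→4  {2,3,6,7,8,9,10}→7  {3,4,6,7,8,9,10}→21  {3,5,6,7,8,9,10}→21  {4,5,6,7,8,9,10}→42
  8 left: {0,1,4,5,7,8,9,10}→15  {1,4,5,6,7,8,9,10}→57  {2,3,4,6,7,8,9,10}→32  {2,3,5,6,7,8,9,10}→28  {3,4,5,6,7,8,9,10}→84
  9 left: {0,1,4,5,6,7,8,9,10}→72  {1,3,4,5,6,7,8,9,10}→141  {2,3,4,5,6,7,8,9,10}→144
  placing 0:e first → 285 extensions
  placing 2:a first → 213 extensions
total linear extensions = 498

498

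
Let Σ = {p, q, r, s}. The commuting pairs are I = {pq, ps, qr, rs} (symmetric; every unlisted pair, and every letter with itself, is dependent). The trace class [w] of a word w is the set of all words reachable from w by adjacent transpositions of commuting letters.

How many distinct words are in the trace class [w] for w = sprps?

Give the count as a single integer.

10

0(s) covers ∅
1(p) covers ∅
2(r) covers 1:p
3(p) covers 2:r
4(s) covers 0:s
floor of heap: 0:s, 1:p
completions by unplaced set U, small U first (add the entries for U minus each lowest piece of U):
  |U|=1: {3}:1  {4}:1
  |U|=2: {0,4}:1  {2,3}:1  {3,4}:2
  |U|=3: {0,3,4}:3  {1,2,3}:1  {2,3,4}:3
  start at 0(s): 4
  start at 1(p): 6
sum over floor = 10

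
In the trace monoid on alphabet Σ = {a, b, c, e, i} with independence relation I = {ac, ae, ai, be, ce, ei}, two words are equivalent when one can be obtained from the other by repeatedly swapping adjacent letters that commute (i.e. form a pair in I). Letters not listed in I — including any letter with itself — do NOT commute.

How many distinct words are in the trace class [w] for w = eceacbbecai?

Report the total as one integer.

#0=e has no predecessor
#1=c has no predecessor
#2=e depends on [0:e]
#3=a has no predecessor
#4=c depends on [1:c]
#5=b depends on [3:a, 4:c]
#6=b depends on [5:b]
#7=e depends on [2:e]
#8=c depends on [6:b]
#9=a depends on [6:b]
#10=i depends on [8:c]
sources: [0:e, 1:c, 3:a]
N(rest) = Σ N(rest − s) over sources s of rest; N(one piece) = 1:
  size 1 → [7]=1  [9]=1  [10]=1
  size 2 → [2,7]=1  [7,9]=2  [7,10]=2  [8,10]=1  [9,10]=2
  size 3 → [0,2,7]=1  [2,7,9]=3  [2,7,10]=3  [7,8,10]=3  [7,9,10]=6  [8,9,10]=3
  size 4 → [0,2,7,9]=4  [0,2,7,10]=4  [2,7,8,10]=6  [2,7,9,10]=12  [6,8,9,10]=3  [7,8,9,10]=12
  size 5 → [0,2,7,8,10]=10  [0,2,7,9,10]=20  [2,7,8,9,10]=30  [5,6,8,9,10]=3  [6,7,8,9,10]=15
  size 6 → [0,2,7,8,9,10]=60  [2,6,7,8,9,10]=45  [3,5,6,8,9,10]=3  [4,5,6,8,9,10]=3  [5,6,7,8,9,10]=18
  size 7 → [0,2,6,7,8,9,10]=105  [1,4,5,6,8,9,10]=3  [2,5,6,7,8,9,10]=63  [3,4,5,6,8,9,10]=6  [3,5,6,7,8,9,10]=21  [4,5,6,7,8,9,10]=21
  size 8 → [0,2,5,6,7,8,9,10]=168  [1,3,4,5,6,8,9,10]=9  [1,4,5,6,7,8,9,10]=24  [2,3,5,6,7,8,9,10]=84  [2,4,5,6,7,8,9,10]=84  [3,4,5,6,7,8,9,10]=48
  size 9 → [0,2,3,5,6,7,8,9,10]=252  [0,2,4,5,6,7,8,9,10]=252  [1,2,4,5,6,7,8,9,10]=108  [1,3,4,5,6,7,8,9,10]=81  [2,3,4,5,6,7,8,9,10]=216
  first=0(e) contributes 405
  first=1(c) contributes 720
  first=3(a) contributes 360
|[w]| = 1485

1485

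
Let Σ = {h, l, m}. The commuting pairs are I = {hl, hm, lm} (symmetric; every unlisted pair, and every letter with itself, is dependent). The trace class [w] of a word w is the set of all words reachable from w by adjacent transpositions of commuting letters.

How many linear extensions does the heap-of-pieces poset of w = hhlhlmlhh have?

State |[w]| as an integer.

piece 0:h — minimal
piece 1:h rests on {0:h}
piece 2:l — minimal
piece 3:h rests on {1:h}
piece 4:l rests on {2:l}
piece 5:m — minimal
piece 6:l rests on {4:l}
piece 7:h rests on {3:h}
piece 8:h rests on {7:h}
minimal pieces: {0:h, 2:l, 5:m}
ways to finish when only these pieces remain (= sum over removing one remaining piece with nothing left below it):
  1 left: {5}→1  {6}→1  {8}→1
  2 left: {4,6}→1  {5,6}→2  {5,8}→2  {6,8}→2  {7,8}→1
  3 left: {2,4,6}→1  {3,7,8}→1  {4,5,6}→3  {4,6,8}→3  {5,6,8}→6  {5,7,8}→3  {6,7,8}→3
  4 left: {1,3,7,8}→1  {2,4,5,6}→4  {2,4,6,8}→4  {3,5,7,8}→4  {3,6,7,8}→4  {4,5,6,8}→12  {4,6,7,8}→6  {5,6,7,8}→12
  5 left: {0,1,3,7,8}→1  {1,3,5,7,8}→5  {1,3,6,7,8}→5  {2,4,5,6,8}→20  {2,4,6,7,8}→10  {3,4,6,7,8}→10  {3,5,6,7,8}→20  {4,5,6,7,8}→30
  6 left: {0,1,3,5,7,8}→6  {0,1,3,6,7,8}→6  {1,3,4,6,7,8}→15  {1,3,5,6,7,8}→30  {2,3,4,6,7,8}→20  {2,4,5,6,7,8}→60  {3,4,5,6,7,8}→60
  7 left: {0,1,3,4,6,7,8}→21  {0,1,3,5,6,7,8}→42  {1,2,3,4,6,7,8}→35  {1,3,4,5,6,7,8}→105  {2,3,4,5,6,7,8}→140
  placing 0:h first → 280 extensions
  placing 2:l first → 168 extensions
  placing 5:m first → 56 extensions
total linear extensions = 504

504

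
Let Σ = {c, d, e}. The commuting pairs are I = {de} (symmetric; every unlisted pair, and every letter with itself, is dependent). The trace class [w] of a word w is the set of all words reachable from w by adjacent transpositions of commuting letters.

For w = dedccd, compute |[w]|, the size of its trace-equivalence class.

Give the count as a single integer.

3

piece 0:d — minimal
piece 1:e — minimal
piece 2:d rests on {0:d}
piece 3:c rests on {1:e, 2:d}
piece 4:c rests on {3:c}
piece 5:d rests on {4:c}
minimal pieces: {0:d, 1:e}
ways to finish when only these pieces remain (= sum over removing one remaining piece with nothing left below it):
  1 left: {5}→1
  2 left: {4,5}→1
  3 left: {3,4,5}→1
  4 left: {1,3,4,5}→1  {2,3,4,5}→1
  placing 0:d first → 2 extensions
  placing 1:e first → 1 extensions
total linear extensions = 3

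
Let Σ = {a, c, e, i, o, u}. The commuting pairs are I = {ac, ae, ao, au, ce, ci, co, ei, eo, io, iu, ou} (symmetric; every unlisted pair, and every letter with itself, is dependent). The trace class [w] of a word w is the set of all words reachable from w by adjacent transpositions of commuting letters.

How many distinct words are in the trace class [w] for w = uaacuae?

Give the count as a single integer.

drop 0:u onto floor
drop 1:a onto floor
drop 2:a onto {1:a}
drop 3:c onto {0:u}
drop 4:u onto {3:c}
drop 5:a onto {2:a}
drop 6:e onto {4:u}
ground layer = {0:u, 1:a}
drop-orders for the pieces not yet dropped (sum over which currently-grounded one goes next):
  1 to go: {5} 1  {6} 1
  2 to go: {2,5} 1  {4,6} 1  {5,6} 2
  3 to go: {1,2,5} 1  {2,5,6} 3  {3,4,6} 1  {4,5,6} 3
  4 to go: {0,3,4,6} 1  {1,2,5,6} 4  {2,4,5,6} 6  {3,4,5,6} 4
  5 to go: {0,3,4,5,6} 5  {1,2,4,5,6} 10  {2,3,4,5,6} 10
  if 0:u drops first: 20 orders
  if 1:a drops first: 15 orders
heap linearizations: 35

35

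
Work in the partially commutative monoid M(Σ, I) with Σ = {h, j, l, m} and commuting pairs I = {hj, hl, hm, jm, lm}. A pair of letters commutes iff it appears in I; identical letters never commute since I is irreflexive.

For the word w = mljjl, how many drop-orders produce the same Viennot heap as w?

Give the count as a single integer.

5

#0=m has no predecessor
#1=l has no predecessor
#2=j depends on [1:l]
#3=j depends on [2:j]
#4=l depends on [3:j]
sources: [0:m, 1:l]
N(rest) = Σ N(rest − s) over sources s of rest; N(one piece) = 1:
  size 1 → [0]=1  [4]=1
  size 2 → [0,4]=2  [3,4]=1
  size 3 → [0,3,4]=3  [2,3,4]=1
  first=0(m) contributes 1
  first=1(l) contributes 4
|[w]| = 5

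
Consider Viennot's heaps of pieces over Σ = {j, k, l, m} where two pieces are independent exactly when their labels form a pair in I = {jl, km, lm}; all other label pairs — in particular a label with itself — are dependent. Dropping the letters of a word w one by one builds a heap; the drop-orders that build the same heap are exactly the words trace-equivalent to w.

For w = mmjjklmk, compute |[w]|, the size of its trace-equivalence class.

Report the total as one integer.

4

drop 0:m onto floor
drop 1:m onto {0:m}
drop 2:j onto {1:m}
drop 3:j onto {2:j}
drop 4:k onto {3:j}
drop 5:l onto {4:k}
drop 6:m onto {3:j}
drop 7:k onto {5:l}
ground layer = {0:m}
drop-orders for the pieces not yet dropped (sum over which currently-grounded one goes next):
  1 to go: {6} 1  {7} 1
  2 to go: {5,7} 1  {6,7} 2
  3 to go: {4,5,7} 1  {5,6,7} 3
  4 to go: {4,5,6,7} 4
  5 to go: {3,4,5,6,7} 4
  6 to go: {2,3,4,5,6,7} 4
  if 0:m drops first: 4 orders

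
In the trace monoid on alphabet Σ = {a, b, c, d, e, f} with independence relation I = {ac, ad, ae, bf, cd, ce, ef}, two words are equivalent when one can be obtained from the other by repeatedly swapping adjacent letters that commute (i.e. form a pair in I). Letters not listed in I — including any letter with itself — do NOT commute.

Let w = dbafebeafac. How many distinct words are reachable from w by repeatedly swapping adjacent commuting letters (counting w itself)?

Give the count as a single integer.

54

0(d) covers ∅
1(b) covers 0:d
2(a) covers 1:b
3(f) covers 2:a
4(e) covers 1:b
5(b) covers 2:a, 4:e
6(e) covers 5:b
7(a) covers 3:f, 5:b
8(f) covers 7:a
9(a) covers 8:f
10(c) covers 8:f
floor of heap: 0:d
completions by unplaced set U, small U first (add the entries for U minus each lowest piece of U):
  |U|=1: {6}:1  {9}:1  {10}:1
  |U|=2: {6,9}:2  {6,10}:2  {9,10}:2
  |U|=3: {6,9,10}:6  {8,9,10}:2
  |U|=4: {6,8,9,10}:8  {7,8,9,10}:2
  |U|=5: {3,7,8,9,10}:2  {6,7,8,9,10}:10
  |U|=6: {3,6,7,8,9,10}:12  {5,6,7,8,9,10}:10
  |U|=7: {3,5,6,7,8,9,10}:22  {4,5,6,7,8,9,10}:10
  |U|=8: {2,3,5,6,7,8,9,10}:22  {3,4,5,6,7,8,9,10}:32
  |U|=9: {2,3,4,5,6,7,8,9,10}:54
  start at 0(d): 54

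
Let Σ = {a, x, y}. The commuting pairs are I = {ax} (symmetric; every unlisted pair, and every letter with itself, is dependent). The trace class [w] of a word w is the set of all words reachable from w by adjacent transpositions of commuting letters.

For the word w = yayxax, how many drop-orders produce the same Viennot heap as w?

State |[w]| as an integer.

#0=y has no predecessor
#1=a depends on [0:y]
#2=y depends on [1:a]
#3=x depends on [2:y]
#4=a depends on [2:y]
#5=x depends on [3:x]
sources: [0:y]
N(rest) = Σ N(rest − s) over sources s of rest; N(one piece) = 1:
  size 1 → [4]=1  [5]=1
  size 2 → [3,5]=1  [4,5]=2
  size 3 → [3,4,5]=3
  size 4 → [2,3,4,5]=3
  first=0(y) contributes 3

3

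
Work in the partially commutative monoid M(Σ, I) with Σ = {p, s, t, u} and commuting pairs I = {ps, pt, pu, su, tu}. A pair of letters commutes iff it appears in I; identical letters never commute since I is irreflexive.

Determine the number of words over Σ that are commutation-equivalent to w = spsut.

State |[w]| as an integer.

drop 0:s onto floor
drop 1:p onto floor
drop 2:s onto {0:s}
drop 3:u onto floor
drop 4:t onto {2:s}
ground layer = {0:s, 1:p, 3:u}
drop-orders for the pieces not yet dropped (sum over which currently-grounded one goes next):
  1 to go: {1} 1  {3} 1  {4} 1
  2 to go: {1,3} 2  {1,4} 2  {2,4} 1  {3,4} 2
  3 to go: {0,2,4} 1  {1,2,4} 3  {1,3,4} 6  {2,3,4} 3
  if 0:s drops first: 12 orders
  if 1:p drops first: 4 orders
  if 3:u drops first: 4 orders
heap linearizations: 20

20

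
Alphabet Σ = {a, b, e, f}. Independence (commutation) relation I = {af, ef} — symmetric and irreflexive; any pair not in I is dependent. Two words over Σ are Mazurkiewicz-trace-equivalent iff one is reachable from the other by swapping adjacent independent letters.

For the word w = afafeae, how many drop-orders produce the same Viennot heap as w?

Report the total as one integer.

piece 0:a — minimal
piece 1:f — minimal
piece 2:a rests on {0:a}
piece 3:f rests on {1:f}
piece 4:e rests on {2:a}
piece 5:a rests on {4:e}
piece 6:e rests on {5:a}
minimal pieces: {0:a, 1:f}
ways to finish when only these pieces remain (= sum over removing one remaining piece with nothing left below it):
  1 left: {3}→1  {6}→1
  2 left: {1,3}→1  {3,6}→2  {5,6}→1
  3 left: {1,3,6}→3  {3,5,6}→3  {4,5,6}→1
  4 left: {1,3,5,6}→6  {2,4,5,6}→1  {3,4,5,6}→4
  5 left: {0,2,4,5,6}→1  {1,3,4,5,6}→10  {2,3,4,5,6}→5
  placing 0:a first → 15 extensions
  placing 1:f first → 6 extensions
total linear extensions = 21

21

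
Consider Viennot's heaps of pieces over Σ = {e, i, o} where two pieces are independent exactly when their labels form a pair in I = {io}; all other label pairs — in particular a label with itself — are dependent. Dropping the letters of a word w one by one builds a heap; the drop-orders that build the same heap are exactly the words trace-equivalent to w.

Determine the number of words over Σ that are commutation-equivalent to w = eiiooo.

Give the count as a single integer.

piece 0:e — minimal
piece 1:i rests on {0:e}
piece 2:i rests on {1:i}
piece 3:o rests on {0:e}
piece 4:o rests on {3:o}
piece 5:o rests on {4:o}
minimal pieces: {0:e}
ways to finish when only these pieces remain (= sum over removing one remaining piece with nothing left below it):
  1 left: {2}→1  {5}→1
  2 left: {1,2}→1  {2,5}→2  {4,5}→1
  3 left: {1,2,5}→3  {2,4,5}→3  {3,4,5}→1
  4 left: {1,2,4,5}→6  {2,3,4,5}→4
  placing 0:e first → 10 extensions

10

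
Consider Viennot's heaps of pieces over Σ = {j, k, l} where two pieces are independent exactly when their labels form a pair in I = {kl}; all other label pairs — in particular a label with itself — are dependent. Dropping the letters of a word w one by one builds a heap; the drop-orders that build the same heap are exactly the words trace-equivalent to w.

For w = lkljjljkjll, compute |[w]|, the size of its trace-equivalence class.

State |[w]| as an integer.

3

#0=l has no predecessor
#1=k has no predecessor
#2=l depends on [0:l]
#3=j depends on [1:k, 2:l]
#4=j depends on [3:j]
#5=l depends on [4:j]
#6=j depends on [5:l]
#7=k depends on [6:j]
#8=j depends on [7:k]
#9=l depends on [8:j]
#10=l depends on [9:l]
sources: [0:l, 1:k]
N(rest) = Σ N(rest − s) over sources s of rest; N(one piece) = 1:
  size 1 → [10]=1
  size 2 → [9,10]=1
  size 3 → [8,9,10]=1
  size 4 → [7,8,9,10]=1
  size 5 → [6,7,8,9,10]=1
  size 6 → [5,6,7,8,9,10]=1
  size 7 → [4,5,6,7,8,9,10]=1
  size 8 → [3,4,5,6,7,8,9,10]=1
  size 9 → [1,3,4,5,6,7,8,9,10]=1  [2,3,4,5,6,7,8,9,10]=1
  first=0(l) contributes 2
  first=1(k) contributes 1
|[w]| = 3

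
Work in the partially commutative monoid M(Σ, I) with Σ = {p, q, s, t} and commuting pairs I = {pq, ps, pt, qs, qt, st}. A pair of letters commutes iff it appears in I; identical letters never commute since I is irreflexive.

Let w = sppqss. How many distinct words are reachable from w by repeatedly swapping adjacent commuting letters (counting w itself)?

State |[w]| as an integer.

60

drop 0:s onto floor
drop 1:p onto floor
drop 2:p onto {1:p}
drop 3:q onto floor
drop 4:s onto {0:s}
drop 5:s onto {4:s}
ground layer = {0:s, 1:p, 3:q}
drop-orders for the pieces not yet dropped (sum over which currently-grounded one goes next):
  1 to go: {2} 1  {3} 1  {5} 1
  2 to go: {1,2} 1  {2,3} 2  {2,5} 2  {3,5} 2  {4,5} 1
  3 to go: {0,4,5} 1  {1,2,3} 3  {1,2,5} 3  {2,3,5} 6  {2,4,5} 3  {3,4,5} 3
  4 to go: {0,2,4,5} 4  {0,3,4,5} 4  {1,2,3,5} 12  {1,2,4,5} 6  {2,3,4,5} 12
  if 0:s drops first: 30 orders
  if 1:p drops first: 20 orders
  if 3:q drops first: 10 orders
heap linearizations: 60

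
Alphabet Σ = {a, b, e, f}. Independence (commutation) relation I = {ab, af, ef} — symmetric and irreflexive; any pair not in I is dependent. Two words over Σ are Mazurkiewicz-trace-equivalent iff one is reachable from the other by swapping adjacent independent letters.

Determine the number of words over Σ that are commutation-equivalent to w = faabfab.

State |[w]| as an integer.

35

piece 0:f — minimal
piece 1:a — minimal
piece 2:a rests on {1:a}
piece 3:b rests on {0:f}
piece 4:f rests on {3:b}
piece 5:a rests on {2:a}
piece 6:b rests on {4:f}
minimal pieces: {0:f, 1:a}
ways to finish when only these pieces remain (= sum over removing one remaining piece with nothing left below it):
  1 left: {5}→1  {6}→1
  2 left: {2,5}→1  {4,6}→1  {5,6}→2
  3 left: {1,2,5}→1  {2,5,6}→3  {3,4,6}→1  {4,5,6}→3
  4 left: {0,3,4,6}→1  {1,2,5,6}→4  {2,4,5,6}→6  {3,4,5,6}→4
  5 left: {0,3,4,5,6}→5  {1,2,4,5,6}→10  {2,3,4,5,6}→10
  placing 0:f first → 20 extensions
  placing 1:a first → 15 extensions
total linear extensions = 35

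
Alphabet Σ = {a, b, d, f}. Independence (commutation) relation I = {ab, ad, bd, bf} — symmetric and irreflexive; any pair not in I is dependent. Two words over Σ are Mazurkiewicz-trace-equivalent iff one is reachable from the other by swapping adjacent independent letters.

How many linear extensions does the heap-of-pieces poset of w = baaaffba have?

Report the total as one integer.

piece 0:b — minimal
piece 1:a — minimal
piece 2:a rests on {1:a}
piece 3:a rests on {2:a}
piece 4:f rests on {3:a}
piece 5:f rests on {4:f}
piece 6:b rests on {0:b}
piece 7:a rests on {5:f}
minimal pieces: {0:b, 1:a}
ways to finish when only these pieces remain (= sum over removing one remaining piece with nothing left below it):
  1 left: {6}→1  {7}→1
  2 left: {0,6}→1  {5,7}→1  {6,7}→2
  3 left: {0,6,7}→3  {4,5,7}→1  {5,6,7}→3
  4 left: {0,5,6,7}→6  {3,4,5,7}→1  {4,5,6,7}→4
  5 left: {0,4,5,6,7}→10  {2,3,4,5,7}→1  {3,4,5,6,7}→5
  6 left: {0,3,4,5,6,7}→15  {1,2,3,4,5,7}→1  {2,3,4,5,6,7}→6
  placing 0:b first → 7 extensions
  placing 1:a first → 21 extensions
total linear extensions = 28

28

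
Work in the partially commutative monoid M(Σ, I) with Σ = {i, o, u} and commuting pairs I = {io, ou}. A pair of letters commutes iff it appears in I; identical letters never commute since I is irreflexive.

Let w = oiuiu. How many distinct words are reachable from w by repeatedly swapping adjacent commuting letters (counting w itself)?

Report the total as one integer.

piece 0:o — minimal
piece 1:i — minimal
piece 2:u rests on {1:i}
piece 3:i rests on {2:u}
piece 4:u rests on {3:i}
minimal pieces: {0:o, 1:i}
ways to finish when only these pieces remain (= sum over removing one remaining piece with nothing left below it):
  1 left: {0}→1  {4}→1
  2 left: {0,4}→2  {3,4}→1
  3 left: {0,3,4}→3  {2,3,4}→1
  placing 0:o first → 1 extensions
  placing 1:i first → 4 extensions
total linear extensions = 5

5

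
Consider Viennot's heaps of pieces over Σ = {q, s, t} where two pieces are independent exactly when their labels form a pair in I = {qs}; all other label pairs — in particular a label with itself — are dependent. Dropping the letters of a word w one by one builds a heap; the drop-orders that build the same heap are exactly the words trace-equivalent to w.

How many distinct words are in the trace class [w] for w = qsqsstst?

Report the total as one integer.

#0=q has no predecessor
#1=s has no predecessor
#2=q depends on [0:q]
#3=s depends on [1:s]
#4=s depends on [3:s]
#5=t depends on [2:q, 4:s]
#6=s depends on [5:t]
#7=t depends on [6:s]
sources: [0:q, 1:s]
N(rest) = Σ N(rest − s) over sources s of rest; N(one piece) = 1:
  size 1 → [7]=1
  size 2 → [6,7]=1
  size 3 → [5,6,7]=1
  size 4 → [2,5,6,7]=1  [4,5,6,7]=1
  size 5 → [0,2,5,6,7]=1  [2,4,5,6,7]=2  [3,4,5,6,7]=1
  size 6 → [0,2,4,5,6,7]=3  [1,3,4,5,6,7]=1  [2,3,4,5,6,7]=3
  first=0(q) contributes 4
  first=1(s) contributes 6
|[w]| = 10

10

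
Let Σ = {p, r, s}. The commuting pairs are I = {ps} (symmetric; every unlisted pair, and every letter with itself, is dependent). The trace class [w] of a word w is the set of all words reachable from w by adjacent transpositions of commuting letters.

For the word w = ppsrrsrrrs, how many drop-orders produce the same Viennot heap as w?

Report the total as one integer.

3

drop 0:p onto floor
drop 1:p onto {0:p}
drop 2:s onto floor
drop 3:r onto {1:p, 2:s}
drop 4:r onto {3:r}
drop 5:s onto {4:r}
drop 6:r onto {5:s}
drop 7:r onto {6:r}
drop 8:r onto {7:r}
drop 9:s onto {8:r}
ground layer = {0:p, 2:s}
drop-orders for the pieces not yet dropped (sum over which currently-grounded one goes next):
  1 to go: {9} 1
  2 to go: {8,9} 1
  3 to go: {7,8,9} 1
  4 to go: {6,7,8,9} 1
  5 to go: {5,6,7,8,9} 1
  6 to go: {4,5,6,7,8,9} 1
  7 to go: {3,4,5,6,7,8,9} 1
  8 to go: {1,3,4,5,6,7,8,9} 1  {2,3,4,5,6,7,8,9} 1
  if 0:p drops first: 2 orders
  if 2:s drops first: 1 orders
heap linearizations: 3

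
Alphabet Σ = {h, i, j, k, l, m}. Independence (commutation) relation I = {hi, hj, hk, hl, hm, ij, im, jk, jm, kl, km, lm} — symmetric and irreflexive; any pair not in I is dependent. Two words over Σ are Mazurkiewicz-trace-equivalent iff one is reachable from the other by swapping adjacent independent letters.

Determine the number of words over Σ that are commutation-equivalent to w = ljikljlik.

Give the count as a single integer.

9

piece 0:l — minimal
piece 1:j rests on {0:l}
piece 2:i rests on {0:l}
piece 3:k rests on {2:i}
piece 4:l rests on {1:j, 2:i}
piece 5:j rests on {4:l}
piece 6:l rests on {5:j}
piece 7:i rests on {3:k, 6:l}
piece 8:k rests on {7:i}
minimal pieces: {0:l}
ways to finish when only these pieces remain (= sum over removing one remaining piece with nothing left below it):
  1 left: {8}→1
  2 left: {7,8}→1
  3 left: {3,7,8}→1  {6,7,8}→1
  4 left: {3,6,7,8}→2  {5,6,7,8}→1
  5 left: {3,5,6,7,8}→3  {4,5,6,7,8}→1
  6 left: {1,4,5,6,7,8}→1  {3,4,5,6,7,8}→4
  7 left: {1,3,4,5,6,7,8}→5  {2,3,4,5,6,7,8}→4
  placing 0:l first → 9 extensions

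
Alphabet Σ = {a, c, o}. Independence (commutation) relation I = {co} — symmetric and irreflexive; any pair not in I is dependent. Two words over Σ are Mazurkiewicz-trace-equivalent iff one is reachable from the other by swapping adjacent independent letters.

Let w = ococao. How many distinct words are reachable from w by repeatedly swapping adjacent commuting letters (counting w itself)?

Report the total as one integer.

#0=o has no predecessor
#1=c has no predecessor
#2=o depends on [0:o]
#3=c depends on [1:c]
#4=a depends on [2:o, 3:c]
#5=o depends on [4:a]
sources: [0:o, 1:c]
N(rest) = Σ N(rest − s) over sources s of rest; N(one piece) = 1:
  size 1 → [5]=1
  size 2 → [4,5]=1
  size 3 → [2,4,5]=1  [3,4,5]=1
  size 4 → [0,2,4,5]=1  [1,3,4,5]=1  [2,3,4,5]=2
  first=0(o) contributes 3
  first=1(c) contributes 3
|[w]| = 6

6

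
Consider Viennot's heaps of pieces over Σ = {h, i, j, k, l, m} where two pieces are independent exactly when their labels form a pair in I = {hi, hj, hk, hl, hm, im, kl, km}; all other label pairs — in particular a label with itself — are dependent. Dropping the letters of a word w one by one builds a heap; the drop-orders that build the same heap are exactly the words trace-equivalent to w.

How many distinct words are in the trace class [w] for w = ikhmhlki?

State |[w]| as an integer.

252

#0=i has no predecessor
#1=k depends on [0:i]
#2=h has no predecessor
#3=m has no predecessor
#4=h depends on [2:h]
#5=l depends on [0:i, 3:m]
#6=k depends on [1:k]
#7=i depends on [5:l, 6:k]
sources: [0:i, 2:h, 3:m]
N(rest) = Σ N(rest − s) over sources s of rest; N(one piece) = 1:
  size 1 → [4]=1  [7]=1
  size 2 → [2,4]=1  [4,7]=2  [5,7]=1  [6,7]=1
  size 3 → [1,6,7]=1  [2,4,7]=3  [3,5,7]=1  [4,5,7]=3  [4,6,7]=3  [5,6,7]=2
  size 4 → [1,4,6,7]=4  [1,5,6,7]=3  [2,4,5,7]=6  [2,4,6,7]=6  [3,4,5,7]=4  [3,5,6,7]=3  [4,5,6,7]=8
  size 5 → [0,1,5,6,7]=3  [1,2,4,6,7]=10  [1,3,5,6,7]=6  [1,4,5,6,7]=15  [2,3,4,5,7]=10  [2,4,5,6,7]=20  [3,4,5,6,7]=15
  size 6 → [0,1,3,5,6,7]=9  [0,1,4,5,6,7]=18  [1,2,4,5,6,7]=45  [1,3,4,5,6,7]=36  [2,3,4,5,6,7]=45
  first=0(i) contributes 126
  first=2(h) contributes 63
  first=3(m) contributes 63
|[w]| = 252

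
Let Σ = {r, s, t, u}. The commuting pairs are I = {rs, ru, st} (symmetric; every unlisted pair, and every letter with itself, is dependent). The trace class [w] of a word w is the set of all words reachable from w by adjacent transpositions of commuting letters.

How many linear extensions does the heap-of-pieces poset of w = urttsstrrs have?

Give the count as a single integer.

drop 0:u onto floor
drop 1:r onto floor
drop 2:t onto {0:u, 1:r}
drop 3:t onto {2:t}
drop 4:s onto {0:u}
drop 5:s onto {4:s}
drop 6:t onto {3:t}
drop 7:r onto {6:t}
drop 8:r onto {7:r}
drop 9:s onto {5:s}
ground layer = {0:u, 1:r}
drop-orders for the pieces not yet dropped (sum over which currently-grounded one goes next):
  1 to go: {8} 1  {9} 1
  2 to go: {5,9} 1  {7,8} 1  {8,9} 2
  3 to go: {4,5,9} 1  {5,8,9} 3  {6,7,8} 1  {7,8,9} 3
  4 to go: {3,6,7,8} 1  {4,5,8,9} 4  {5,7,8,9} 6  {6,7,8,9} 4
  5 to go: {2,3,6,7,8} 1  {3,6,7,8,9} 5  {4,5,7,8,9} 10  {5,6,7,8,9} 10
  6 to go: {1,2,3,6,7,8} 1  {2,3,6,7,8,9} 6  {3,5,6,7,8,9} 15  {4,5,6,7,8,9} 20
  7 to go: {1,2,3,6,7,8,9} 7  {2,3,5,6,7,8,9} 21  {3,4,5,6,7,8,9} 35
  8 to go: {1,2,3,5,6,7,8,9} 28  {2,3,4,5,6,7,8,9} 56
  if 0:u drops first: 84 orders
  if 1:r drops first: 56 orders
heap linearizations: 140

140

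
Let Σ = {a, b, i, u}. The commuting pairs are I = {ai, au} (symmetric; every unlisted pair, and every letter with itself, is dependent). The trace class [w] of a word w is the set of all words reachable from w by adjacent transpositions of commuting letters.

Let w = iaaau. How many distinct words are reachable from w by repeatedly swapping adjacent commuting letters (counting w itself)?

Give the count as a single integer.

drop 0:i onto floor
drop 1:a onto floor
drop 2:a onto {1:a}
drop 3:a onto {2:a}
drop 4:u onto {0:i}
ground layer = {0:i, 1:a}
drop-orders for the pieces not yet dropped (sum over which currently-grounded one goes next):
  1 to go: {3} 1  {4} 1
  2 to go: {0,4} 1  {2,3} 1  {3,4} 2
  3 to go: {0,3,4} 3  {1,2,3} 1  {2,3,4} 3
  if 0:i drops first: 4 orders
  if 1:a drops first: 6 orders
heap linearizations: 10

10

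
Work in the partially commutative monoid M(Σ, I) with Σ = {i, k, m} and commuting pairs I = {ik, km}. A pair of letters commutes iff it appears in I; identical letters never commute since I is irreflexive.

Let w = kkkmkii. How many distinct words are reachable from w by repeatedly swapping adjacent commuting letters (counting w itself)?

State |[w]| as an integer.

0(k) covers ∅
1(k) covers 0:k
2(k) covers 1:k
3(m) covers ∅
4(k) covers 2:k
5(i) covers 3:m
6(i) covers 5:i
floor of heap: 0:k, 3:m
completions by unplaced set U, small U first (add the entries for U minus each lowest piece of U):
  |U|=1: {4}:1  {6}:1
  |U|=2: {2,4}:1  {4,6}:2  {5,6}:1
  |U|=3: {1,2,4}:1  {2,4,6}:3  {3,5,6}:1  {4,5,6}:3
  |U|=4: {0,1,2,4}:1  {1,2,4,6}:4  {2,4,5,6}:6  {3,4,5,6}:4
  |U|=5: {0,1,2,4,6}:5  {1,2,4,5,6}:10  {2,3,4,5,6}:10
  start at 0(k): 20
  start at 3(m): 15
sum over floor = 35

35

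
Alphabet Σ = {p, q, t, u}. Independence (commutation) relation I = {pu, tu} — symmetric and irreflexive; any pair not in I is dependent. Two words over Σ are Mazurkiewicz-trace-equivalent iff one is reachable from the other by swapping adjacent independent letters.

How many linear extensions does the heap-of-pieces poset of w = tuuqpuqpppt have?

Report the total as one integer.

drop 0:t onto floor
drop 1:u onto floor
drop 2:u onto {1:u}
drop 3:q onto {0:t, 2:u}
drop 4:p onto {3:q}
drop 5:u onto {3:q}
drop 6:q onto {4:p, 5:u}
drop 7:p onto {6:q}
drop 8:p onto {7:p}
drop 9:p onto {8:p}
drop 10:t onto {9:p}
ground layer = {0:t, 1:u}
drop-orders for the pieces not yet dropped (sum over which currently-grounded one goes next):
  1 to go: {10} 1
  2 to go: {9,10} 1
  3 to go: {8,9,10} 1
  4 to go: {7,8,9,10} 1
  5 to go: {6,7,8,9,10} 1
  6 to go: {4,6,7,8,9,10} 1  {5,6,7,8,9,10} 1
  7 to go: {4,5,6,7,8,9,10} 2
  8 to go: {3,4,5,6,7,8,9,10} 2
  9 to go: {0,3,4,5,6,7,8,9,10} 2  {2,3,4,5,6,7,8,9,10} 2
  if 0:t drops first: 2 orders
  if 1:u drops first: 4 orders
heap linearizations: 6

6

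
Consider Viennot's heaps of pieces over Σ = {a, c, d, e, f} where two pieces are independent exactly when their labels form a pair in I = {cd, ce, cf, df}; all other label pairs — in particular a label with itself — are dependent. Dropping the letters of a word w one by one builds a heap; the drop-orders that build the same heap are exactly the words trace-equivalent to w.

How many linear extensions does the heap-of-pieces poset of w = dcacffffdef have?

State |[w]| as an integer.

drop 0:d onto floor
drop 1:c onto floor
drop 2:a onto {0:d, 1:c}
drop 3:c onto {2:a}
drop 4:f onto {2:a}
drop 5:f onto {4:f}
drop 6:f onto {5:f}
drop 7:f onto {6:f}
drop 8:d onto {2:a}
drop 9:e onto {7:f, 8:d}
drop 10:f onto {9:e}
ground layer = {0:d, 1:c}
drop-orders for the pieces not yet dropped (sum over which currently-grounded one goes next):
  1 to go: {3} 1  {10} 1
  2 to go: {3,10} 2  {9,10} 1
  3 to go: {3,9,10} 3  {7,9,10} 1  {8,9,10} 1
  4 to go: {3,7,9,10} 4  {3,8,9,10} 4  {6,7,9,10} 1  {7,8,9,10} 2
  5 to go: {3,6,7,9,10} 5  {3,7,8,9,10} 10  {5,6,7,9,10} 1  {6,7,8,9,10} 3
  6 to go: {3,5,6,7,9,10} 6  {3,6,7,8,9,10} 18  {4,5,6,7,9,10} 1  {5,6,7,8,9,10} 4
  7 to go: {3,4,5,6,7,9,10} 7  {3,5,6,7,8,9,10} 28  {4,5,6,7,8,9,10} 5
  8 to go: {3,4,5,6,7,8,9,10} 40
  9 to go: {2,3,4,5,6,7,8,9,10} 40
  if 0:d drops first: 40 orders
  if 1:c drops first: 40 orders
heap linearizations: 80

80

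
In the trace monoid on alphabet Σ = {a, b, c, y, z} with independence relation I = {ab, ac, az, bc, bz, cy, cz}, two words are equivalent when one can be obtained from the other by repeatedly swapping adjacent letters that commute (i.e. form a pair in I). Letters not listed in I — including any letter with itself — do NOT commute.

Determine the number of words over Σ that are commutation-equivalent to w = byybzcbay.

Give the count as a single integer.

108

0(b) covers ∅
1(y) covers 0:b
2(y) covers 1:y
3(b) covers 2:y
4(z) covers 2:y
5(c) covers ∅
6(b) covers 3:b
7(a) covers 2:y
8(y) covers 4:z, 6:b, 7:a
floor of heap: 0:b, 5:c
completions by unplaced set U, small U first (add the entries for U minus each lowest piece of U):
  |U|=1: {5}:1  {8}:1
  |U|=2: {4,8}:1  {5,8}:2  {6,8}:1  {7,8}:1
  |U|=3: {3,6,8}:1  {4,5,8}:3  {4,6,8}:2  {4,7,8}:2  {5,6,8}:3  {5,7,8}:3  {6,7,8}:2
  |U|=4: {3,4,6,8}:3  {3,5,6,8}:4  {3,6,7,8}:3  {4,5,6,8}:8  {4,5,7,8}:8  {4,6,7,8}:6  {5,6,7,8}:8
  |U|=5: {3,4,5,6,8}:15  {3,4,6,7,8}:12  {3,5,6,7,8}:15  {4,5,6,7,8}:30
  |U|=6: {2,3,4,6,7,8}:12  {3,4,5,6,7,8}:72
  |U|=7: {1,2,3,4,6,7,8}:12  {2,3,4,5,6,7,8}:84
  start at 0(b): 96
  start at 5(c): 12
sum over floor = 108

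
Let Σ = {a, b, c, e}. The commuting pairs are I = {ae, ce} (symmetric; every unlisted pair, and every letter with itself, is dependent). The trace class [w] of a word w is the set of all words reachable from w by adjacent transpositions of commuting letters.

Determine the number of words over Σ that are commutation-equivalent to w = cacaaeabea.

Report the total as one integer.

14

drop 0:c onto floor
drop 1:a onto {0:c}
drop 2:c onto {1:a}
drop 3:a onto {2:c}
drop 4:a onto {3:a}
drop 5:e onto floor
drop 6:a onto {4:a}
drop 7:b onto {5:e, 6:a}
drop 8:e onto {7:b}
drop 9:a onto {7:b}
ground layer = {0:c, 5:e}
drop-orders for the pieces not yet dropped (sum over which currently-grounded one goes next):
  1 to go: {8} 1  {9} 1
  2 to go: {8,9} 2
  3 to go: {7,8,9} 2
  4 to go: {5,7,8,9} 2  {6,7,8,9} 2
  5 to go: {4,6,7,8,9} 2  {5,6,7,8,9} 4
  6 to go: {3,4,6,7,8,9} 2  {4,5,6,7,8,9} 6
  7 to go: {2,3,4,6,7,8,9} 2  {3,4,5,6,7,8,9} 8
  8 to go: {1,2,3,4,6,7,8,9} 2  {2,3,4,5,6,7,8,9} 10
  if 0:c drops first: 12 orders
  if 5:e drops first: 2 orders
heap linearizations: 14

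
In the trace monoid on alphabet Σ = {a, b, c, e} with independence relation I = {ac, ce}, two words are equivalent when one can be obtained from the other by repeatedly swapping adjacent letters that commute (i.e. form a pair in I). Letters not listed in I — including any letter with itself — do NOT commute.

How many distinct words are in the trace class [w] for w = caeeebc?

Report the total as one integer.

5

drop 0:c onto floor
drop 1:a onto floor
drop 2:e onto {1:a}
drop 3:e onto {2:e}
drop 4:e onto {3:e}
drop 5:b onto {0:c, 4:e}
drop 6:c onto {5:b}
ground layer = {0:c, 1:a}
drop-orders for the pieces not yet dropped (sum over which currently-grounded one goes next):
  1 to go: {6} 1
  2 to go: {5,6} 1
  3 to go: {0,5,6} 1  {4,5,6} 1
  4 to go: {0,4,5,6} 2  {3,4,5,6} 1
  5 to go: {0,3,4,5,6} 3  {2,3,4,5,6} 1
  if 0:c drops first: 1 orders
  if 1:a drops first: 4 orders
heap linearizations: 5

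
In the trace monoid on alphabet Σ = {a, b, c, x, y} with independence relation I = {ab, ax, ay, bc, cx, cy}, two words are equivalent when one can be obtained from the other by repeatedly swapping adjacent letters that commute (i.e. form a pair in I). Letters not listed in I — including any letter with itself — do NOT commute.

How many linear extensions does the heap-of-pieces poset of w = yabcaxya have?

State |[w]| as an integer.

piece 0:y — minimal
piece 1:a — minimal
piece 2:b rests on {0:y}
piece 3:c rests on {1:a}
piece 4:a rests on {3:c}
piece 5:x rests on {2:b}
piece 6:y rests on {5:x}
piece 7:a rests on {4:a}
minimal pieces: {0:y, 1:a}
ways to finish when only these pieces remain (= sum over removing one remaining piece with nothing left below it):
  1 left: {6}→1  {7}→1
  2 left: {4,7}→1  {5,6}→1  {6,7}→2
  3 left: {2,5,6}→1  {3,4,7}→1  {4,6,7}→3  {5,6,7}→3
  4 left: {0,2,5,6}→1  {1,3,4,7}→1  {2,5,6,7}→4  {3,4,6,7}→4  {4,5,6,7}→6
  5 left: {0,2,5,6,7}→5  {1,3,4,6,7}→5  {2,4,5,6,7}→10  {3,4,5,6,7}→10
  6 left: {0,2,4,5,6,7}→15  {1,3,4,5,6,7}→15  {2,3,4,5,6,7}→20
  placing 0:y first → 35 extensions
  placing 1:a first → 35 extensions
total linear extensions = 70

70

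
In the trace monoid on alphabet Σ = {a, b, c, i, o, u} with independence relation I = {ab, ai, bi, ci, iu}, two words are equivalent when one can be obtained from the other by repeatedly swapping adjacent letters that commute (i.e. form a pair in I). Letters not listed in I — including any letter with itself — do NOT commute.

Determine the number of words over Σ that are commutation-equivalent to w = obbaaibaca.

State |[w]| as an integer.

drop 0:o onto floor
drop 1:b onto {0:o}
drop 2:b onto {1:b}
drop 3:a onto {0:o}
drop 4:a onto {3:a}
drop 5:i onto {0:o}
drop 6:b onto {2:b}
drop 7:a onto {4:a}
drop 8:c onto {6:b, 7:a}
drop 9:a onto {8:c}
ground layer = {0:o}
drop-orders for the pieces not yet dropped (sum over which currently-grounded one goes next):
  1 to go: {5} 1  {9} 1
  2 to go: {5,9} 2  {8,9} 1
  3 to go: {5,8,9} 3  {6,8,9} 1  {7,8,9} 1
  4 to go: {2,6,8,9} 1  {4,7,8,9} 1  {5,6,8,9} 4  {5,7,8,9} 4  {6,7,8,9} 2
  5 to go: {1,2,6,8,9} 1  {2,5,6,8,9} 5  {2,6,7,8,9} 3  {3,4,7,8,9} 1  {4,5,7,8,9} 5  {4,6,7,8,9} 3  {5,6,7,8,9} 10
  6 to go: {1,2,5,6,8,9} 6  {1,2,6,7,8,9} 4  {2,4,6,7,8,9} 6  {2,5,6,7,8,9} 18  {3,4,5,7,8,9} 6  {3,4,6,7,8,9} 4  {4,5,6,7,8,9} 18
  7 to go: {1,2,4,6,7,8,9} 10  {1,2,5,6,7,8,9} 28  {2,3,4,6,7,8,9} 10  {2,4,5,6,7,8,9} 42  {3,4,5,6,7,8,9} 28
  8 to go: {1,2,3,4,6,7,8,9} 20  {1,2,4,5,6,7,8,9} 80  {2,3,4,5,6,7,8,9} 80
  if 0:o drops first: 180 orders

180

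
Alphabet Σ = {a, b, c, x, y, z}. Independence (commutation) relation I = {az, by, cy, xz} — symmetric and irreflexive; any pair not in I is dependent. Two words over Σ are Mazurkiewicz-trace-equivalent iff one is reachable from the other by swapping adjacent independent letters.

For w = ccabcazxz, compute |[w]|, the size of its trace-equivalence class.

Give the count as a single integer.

#0=c has no predecessor
#1=c depends on [0:c]
#2=a depends on [1:c]
#3=b depends on [2:a]
#4=c depends on [3:b]
#5=a depends on [4:c]
#6=z depends on [4:c]
#7=x depends on [5:a]
#8=z depends on [6:z]
sources: [0:c]
N(rest) = Σ N(rest − s) over sources s of rest; N(one piece) = 1:
  size 1 → [7]=1  [8]=1
  size 2 → [5,7]=1  [6,8]=1  [7,8]=2
  size 3 → [5,7,8]=3  [6,7,8]=3
  size 4 → [5,6,7,8]=6
  size 5 → [4,5,6,7,8]=6
  size 6 → [3,4,5,6,7,8]=6
  size 7 → [2,3,4,5,6,7,8]=6
  first=0(c) contributes 6

6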